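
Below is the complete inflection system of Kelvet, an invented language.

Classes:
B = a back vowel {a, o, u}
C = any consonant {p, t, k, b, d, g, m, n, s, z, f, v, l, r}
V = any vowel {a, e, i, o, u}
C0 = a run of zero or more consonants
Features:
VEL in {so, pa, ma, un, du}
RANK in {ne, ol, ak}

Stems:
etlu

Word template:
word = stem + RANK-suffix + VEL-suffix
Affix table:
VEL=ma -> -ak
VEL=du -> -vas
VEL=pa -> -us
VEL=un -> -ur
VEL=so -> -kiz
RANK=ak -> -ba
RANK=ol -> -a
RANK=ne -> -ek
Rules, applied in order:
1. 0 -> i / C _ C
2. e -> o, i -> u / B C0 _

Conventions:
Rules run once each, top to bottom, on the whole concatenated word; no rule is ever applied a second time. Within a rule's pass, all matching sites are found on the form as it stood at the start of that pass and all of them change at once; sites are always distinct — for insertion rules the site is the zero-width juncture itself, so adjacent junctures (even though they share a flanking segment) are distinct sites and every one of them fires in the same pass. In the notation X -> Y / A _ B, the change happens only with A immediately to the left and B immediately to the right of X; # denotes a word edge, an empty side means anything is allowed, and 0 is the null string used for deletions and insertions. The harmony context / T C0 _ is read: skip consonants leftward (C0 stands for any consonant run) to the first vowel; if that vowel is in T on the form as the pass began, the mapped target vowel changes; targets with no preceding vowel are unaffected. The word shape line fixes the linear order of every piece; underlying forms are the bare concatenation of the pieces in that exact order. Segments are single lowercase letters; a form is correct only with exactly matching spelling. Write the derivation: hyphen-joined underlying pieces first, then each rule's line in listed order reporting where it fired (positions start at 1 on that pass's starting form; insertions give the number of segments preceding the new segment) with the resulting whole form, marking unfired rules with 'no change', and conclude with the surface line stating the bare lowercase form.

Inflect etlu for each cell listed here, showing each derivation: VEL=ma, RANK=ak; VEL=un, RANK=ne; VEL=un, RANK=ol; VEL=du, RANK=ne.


cell VEL=ma, RANK=ak:
underlying: etlu-ba-ak
1. 0 -> i / C _ C: inserts after position(s) 2: etilubaak
2. e -> o, i -> u / B C0 _: no change
surface: etilubaak

cell VEL=un, RANK=ne:
underlying: etlu-ek-ur
1. 0 -> i / C _ C: inserts after position(s) 2: etiluekur
2. e -> o, i -> u / B C0 _: fires at position(s) 6: etiluokur
surface: etiluokur

cell VEL=un, RANK=ol:
underlying: etlu-a-ur
1. 0 -> i / C _ C: inserts after position(s) 2: etiluaur
2. e -> o, i -> u / B C0 _: no change
surface: etiluaur

cell VEL=du, RANK=ne:
underlying: etlu-ek-vas
1. 0 -> i / C _ C: inserts after position(s) 2, 6: etiluekivas
2. e -> o, i -> u / B C0 _: fires at position(s) 6: etiluokivas
surface: etiluokivas


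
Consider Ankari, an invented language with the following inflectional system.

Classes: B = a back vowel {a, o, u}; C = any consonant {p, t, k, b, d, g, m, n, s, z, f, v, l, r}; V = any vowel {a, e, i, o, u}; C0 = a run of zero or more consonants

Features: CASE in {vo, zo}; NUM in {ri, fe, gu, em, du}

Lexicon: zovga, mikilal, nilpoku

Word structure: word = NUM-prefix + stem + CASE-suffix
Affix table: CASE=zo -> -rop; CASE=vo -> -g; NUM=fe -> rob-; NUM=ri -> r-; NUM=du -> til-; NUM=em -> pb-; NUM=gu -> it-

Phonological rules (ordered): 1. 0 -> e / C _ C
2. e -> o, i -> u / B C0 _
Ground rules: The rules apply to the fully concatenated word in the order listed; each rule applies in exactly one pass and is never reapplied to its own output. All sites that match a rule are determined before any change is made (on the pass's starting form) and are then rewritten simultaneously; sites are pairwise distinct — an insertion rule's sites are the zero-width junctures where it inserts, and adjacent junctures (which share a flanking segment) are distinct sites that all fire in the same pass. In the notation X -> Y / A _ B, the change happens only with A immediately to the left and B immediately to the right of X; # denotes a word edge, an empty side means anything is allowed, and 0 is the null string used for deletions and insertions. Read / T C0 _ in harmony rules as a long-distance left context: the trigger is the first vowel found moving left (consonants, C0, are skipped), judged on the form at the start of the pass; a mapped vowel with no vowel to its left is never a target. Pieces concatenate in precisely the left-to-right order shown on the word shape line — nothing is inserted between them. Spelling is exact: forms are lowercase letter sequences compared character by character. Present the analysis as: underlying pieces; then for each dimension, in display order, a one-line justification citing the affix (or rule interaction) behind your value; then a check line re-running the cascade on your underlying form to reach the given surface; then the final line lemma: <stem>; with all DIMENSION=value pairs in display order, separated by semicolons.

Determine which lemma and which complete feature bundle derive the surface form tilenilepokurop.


underlying: til-nilpoku-rop
CASE=zo - signalled by the affix -rop
NUM=du - signalled by the affix til-
check: tilnilpokurop -> tilenilepokurop -> tilenilepokurop
lemma: nilpoku; CASE=zo; NUM=du


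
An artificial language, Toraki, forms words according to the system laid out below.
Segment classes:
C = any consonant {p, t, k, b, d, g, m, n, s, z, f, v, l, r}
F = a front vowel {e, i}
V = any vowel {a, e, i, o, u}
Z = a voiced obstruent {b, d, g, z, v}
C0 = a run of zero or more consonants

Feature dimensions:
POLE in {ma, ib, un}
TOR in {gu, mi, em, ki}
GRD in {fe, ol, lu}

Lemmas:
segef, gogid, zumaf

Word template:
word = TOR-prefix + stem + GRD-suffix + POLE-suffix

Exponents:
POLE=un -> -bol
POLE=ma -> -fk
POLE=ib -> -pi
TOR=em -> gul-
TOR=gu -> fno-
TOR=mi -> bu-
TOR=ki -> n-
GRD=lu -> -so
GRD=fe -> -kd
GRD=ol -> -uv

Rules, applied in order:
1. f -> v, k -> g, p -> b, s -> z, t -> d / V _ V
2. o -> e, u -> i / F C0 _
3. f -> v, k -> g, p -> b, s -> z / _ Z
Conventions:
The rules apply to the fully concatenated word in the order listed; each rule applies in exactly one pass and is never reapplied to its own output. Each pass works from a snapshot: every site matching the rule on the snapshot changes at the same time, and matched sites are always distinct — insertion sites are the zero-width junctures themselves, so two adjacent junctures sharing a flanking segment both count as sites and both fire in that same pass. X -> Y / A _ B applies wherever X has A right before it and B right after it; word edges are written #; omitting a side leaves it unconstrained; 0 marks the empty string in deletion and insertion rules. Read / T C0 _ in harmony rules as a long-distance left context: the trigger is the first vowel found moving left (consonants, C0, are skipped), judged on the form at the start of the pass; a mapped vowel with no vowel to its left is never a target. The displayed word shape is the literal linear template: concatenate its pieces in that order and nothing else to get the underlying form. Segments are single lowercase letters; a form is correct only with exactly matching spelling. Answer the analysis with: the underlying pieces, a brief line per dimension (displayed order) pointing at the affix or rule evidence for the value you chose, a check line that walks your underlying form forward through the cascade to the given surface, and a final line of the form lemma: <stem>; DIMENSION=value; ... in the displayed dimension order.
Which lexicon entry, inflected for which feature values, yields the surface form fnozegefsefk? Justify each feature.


underlying: fno-segef-so-fk
POLE=ma - signalled by the affix -fk
TOR=gu - signalled by the affix fno-
GRD=lu - signalled by the affix -so
check: fnosegefsofk -> fnozegefsofk -> fnozegefsefk -> fnozegefsefk
lemma: segef; POLE=ma; TOR=gu; GRD=lu


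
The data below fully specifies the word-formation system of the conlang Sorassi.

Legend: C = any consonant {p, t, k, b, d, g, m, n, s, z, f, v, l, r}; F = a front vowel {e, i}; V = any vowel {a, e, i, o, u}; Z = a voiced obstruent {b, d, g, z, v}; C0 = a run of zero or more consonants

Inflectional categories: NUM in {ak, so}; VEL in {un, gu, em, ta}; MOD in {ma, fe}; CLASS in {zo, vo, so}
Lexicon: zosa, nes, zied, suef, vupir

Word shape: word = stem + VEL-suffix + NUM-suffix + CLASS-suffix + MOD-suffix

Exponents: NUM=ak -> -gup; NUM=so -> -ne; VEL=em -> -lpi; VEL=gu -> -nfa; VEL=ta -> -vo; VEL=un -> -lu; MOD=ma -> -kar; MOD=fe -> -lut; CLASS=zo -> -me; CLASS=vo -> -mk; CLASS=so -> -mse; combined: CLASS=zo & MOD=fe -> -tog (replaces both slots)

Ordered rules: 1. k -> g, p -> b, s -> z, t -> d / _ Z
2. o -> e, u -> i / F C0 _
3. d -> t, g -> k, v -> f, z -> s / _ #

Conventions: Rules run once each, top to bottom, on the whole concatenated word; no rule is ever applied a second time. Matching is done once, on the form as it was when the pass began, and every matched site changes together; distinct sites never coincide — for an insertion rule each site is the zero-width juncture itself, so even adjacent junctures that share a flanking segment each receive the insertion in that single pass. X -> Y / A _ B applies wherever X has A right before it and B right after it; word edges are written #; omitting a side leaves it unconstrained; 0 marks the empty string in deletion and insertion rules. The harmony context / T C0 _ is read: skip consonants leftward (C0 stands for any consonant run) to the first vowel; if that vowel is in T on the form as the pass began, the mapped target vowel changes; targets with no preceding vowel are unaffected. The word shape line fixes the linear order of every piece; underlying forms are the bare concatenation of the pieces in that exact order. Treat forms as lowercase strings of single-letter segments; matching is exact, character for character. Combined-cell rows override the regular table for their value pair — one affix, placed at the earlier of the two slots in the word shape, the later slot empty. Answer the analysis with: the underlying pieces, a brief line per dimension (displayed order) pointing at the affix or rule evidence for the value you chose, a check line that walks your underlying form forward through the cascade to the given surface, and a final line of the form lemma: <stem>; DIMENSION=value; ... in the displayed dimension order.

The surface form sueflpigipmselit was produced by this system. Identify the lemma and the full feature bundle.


underlying: suef-lpi-gup-mse-lut
NUM=ak - signalled by the affix -gup
VEL=em - signalled by the affix -lpi
MOD=fe - signalled by the affix -lut
CLASS=so - signalled by the affix -mse
check: sueflpigupmselut -> sueflpigupmselut -> sueflpigipmselit -> sueflpigipmselit
lemma: suef; NUM=ak; VEL=em; MOD=fe; CLASS=so


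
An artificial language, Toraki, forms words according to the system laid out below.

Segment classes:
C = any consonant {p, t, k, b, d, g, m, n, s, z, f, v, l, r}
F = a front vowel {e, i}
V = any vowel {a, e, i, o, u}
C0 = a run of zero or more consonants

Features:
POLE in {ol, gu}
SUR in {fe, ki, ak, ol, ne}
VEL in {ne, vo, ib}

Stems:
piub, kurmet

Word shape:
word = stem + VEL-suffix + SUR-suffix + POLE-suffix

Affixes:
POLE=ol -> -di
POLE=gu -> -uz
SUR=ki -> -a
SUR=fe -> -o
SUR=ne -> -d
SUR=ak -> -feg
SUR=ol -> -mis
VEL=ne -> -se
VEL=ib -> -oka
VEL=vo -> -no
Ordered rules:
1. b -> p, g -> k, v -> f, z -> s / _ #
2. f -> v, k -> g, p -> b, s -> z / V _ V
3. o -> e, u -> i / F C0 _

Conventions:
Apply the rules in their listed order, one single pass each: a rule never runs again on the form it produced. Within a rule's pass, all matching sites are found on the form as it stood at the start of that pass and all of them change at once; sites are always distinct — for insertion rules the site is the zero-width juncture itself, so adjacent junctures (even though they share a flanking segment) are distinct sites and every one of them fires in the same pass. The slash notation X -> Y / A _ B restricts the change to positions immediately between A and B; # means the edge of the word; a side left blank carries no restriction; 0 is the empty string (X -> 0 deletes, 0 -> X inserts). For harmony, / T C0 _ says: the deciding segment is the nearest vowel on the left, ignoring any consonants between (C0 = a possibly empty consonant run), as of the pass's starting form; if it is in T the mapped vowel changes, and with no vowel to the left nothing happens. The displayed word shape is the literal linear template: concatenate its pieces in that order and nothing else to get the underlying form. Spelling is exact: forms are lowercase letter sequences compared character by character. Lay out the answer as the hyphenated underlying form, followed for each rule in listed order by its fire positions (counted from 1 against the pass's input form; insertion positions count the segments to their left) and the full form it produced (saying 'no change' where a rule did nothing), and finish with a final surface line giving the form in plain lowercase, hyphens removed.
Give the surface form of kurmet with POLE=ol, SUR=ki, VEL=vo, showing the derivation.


underlying: kurmet-no-a-di
1. b -> p, g -> k, v -> f, z -> s / _ #: no change
2. f -> v, k -> g, p -> b, s -> z / V _ V: no change
3. o -> e, u -> i / F C0 _: fires at position(s) 8: kurmetneadi
surface: kurmetneadi


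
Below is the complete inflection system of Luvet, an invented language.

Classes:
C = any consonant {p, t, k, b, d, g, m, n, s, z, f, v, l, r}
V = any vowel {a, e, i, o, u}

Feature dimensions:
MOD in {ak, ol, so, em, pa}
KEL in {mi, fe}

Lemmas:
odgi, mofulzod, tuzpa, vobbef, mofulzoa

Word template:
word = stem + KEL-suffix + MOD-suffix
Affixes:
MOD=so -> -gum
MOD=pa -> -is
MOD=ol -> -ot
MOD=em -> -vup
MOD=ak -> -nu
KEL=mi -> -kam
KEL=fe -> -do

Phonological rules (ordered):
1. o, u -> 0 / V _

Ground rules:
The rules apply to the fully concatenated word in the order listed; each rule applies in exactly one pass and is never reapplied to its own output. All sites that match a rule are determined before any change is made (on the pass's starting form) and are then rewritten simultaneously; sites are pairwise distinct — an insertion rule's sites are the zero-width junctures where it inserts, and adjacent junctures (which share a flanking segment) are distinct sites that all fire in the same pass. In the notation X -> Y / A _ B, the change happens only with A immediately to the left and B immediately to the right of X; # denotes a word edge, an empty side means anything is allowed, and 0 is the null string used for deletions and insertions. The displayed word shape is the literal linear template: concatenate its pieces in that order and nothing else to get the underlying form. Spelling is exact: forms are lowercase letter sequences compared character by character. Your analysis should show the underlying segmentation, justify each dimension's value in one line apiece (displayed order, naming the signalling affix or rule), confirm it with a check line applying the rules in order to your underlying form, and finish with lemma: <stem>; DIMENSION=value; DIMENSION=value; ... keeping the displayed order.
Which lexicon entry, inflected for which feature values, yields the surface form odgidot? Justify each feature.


underlying: odgi-do-ot
MOD=ol - signalled by the affix -ot
KEL=fe - signalled by the affix -do
check: odgidoot -> odgidot
lemma: odgi; MOD=ol; KEL=fe


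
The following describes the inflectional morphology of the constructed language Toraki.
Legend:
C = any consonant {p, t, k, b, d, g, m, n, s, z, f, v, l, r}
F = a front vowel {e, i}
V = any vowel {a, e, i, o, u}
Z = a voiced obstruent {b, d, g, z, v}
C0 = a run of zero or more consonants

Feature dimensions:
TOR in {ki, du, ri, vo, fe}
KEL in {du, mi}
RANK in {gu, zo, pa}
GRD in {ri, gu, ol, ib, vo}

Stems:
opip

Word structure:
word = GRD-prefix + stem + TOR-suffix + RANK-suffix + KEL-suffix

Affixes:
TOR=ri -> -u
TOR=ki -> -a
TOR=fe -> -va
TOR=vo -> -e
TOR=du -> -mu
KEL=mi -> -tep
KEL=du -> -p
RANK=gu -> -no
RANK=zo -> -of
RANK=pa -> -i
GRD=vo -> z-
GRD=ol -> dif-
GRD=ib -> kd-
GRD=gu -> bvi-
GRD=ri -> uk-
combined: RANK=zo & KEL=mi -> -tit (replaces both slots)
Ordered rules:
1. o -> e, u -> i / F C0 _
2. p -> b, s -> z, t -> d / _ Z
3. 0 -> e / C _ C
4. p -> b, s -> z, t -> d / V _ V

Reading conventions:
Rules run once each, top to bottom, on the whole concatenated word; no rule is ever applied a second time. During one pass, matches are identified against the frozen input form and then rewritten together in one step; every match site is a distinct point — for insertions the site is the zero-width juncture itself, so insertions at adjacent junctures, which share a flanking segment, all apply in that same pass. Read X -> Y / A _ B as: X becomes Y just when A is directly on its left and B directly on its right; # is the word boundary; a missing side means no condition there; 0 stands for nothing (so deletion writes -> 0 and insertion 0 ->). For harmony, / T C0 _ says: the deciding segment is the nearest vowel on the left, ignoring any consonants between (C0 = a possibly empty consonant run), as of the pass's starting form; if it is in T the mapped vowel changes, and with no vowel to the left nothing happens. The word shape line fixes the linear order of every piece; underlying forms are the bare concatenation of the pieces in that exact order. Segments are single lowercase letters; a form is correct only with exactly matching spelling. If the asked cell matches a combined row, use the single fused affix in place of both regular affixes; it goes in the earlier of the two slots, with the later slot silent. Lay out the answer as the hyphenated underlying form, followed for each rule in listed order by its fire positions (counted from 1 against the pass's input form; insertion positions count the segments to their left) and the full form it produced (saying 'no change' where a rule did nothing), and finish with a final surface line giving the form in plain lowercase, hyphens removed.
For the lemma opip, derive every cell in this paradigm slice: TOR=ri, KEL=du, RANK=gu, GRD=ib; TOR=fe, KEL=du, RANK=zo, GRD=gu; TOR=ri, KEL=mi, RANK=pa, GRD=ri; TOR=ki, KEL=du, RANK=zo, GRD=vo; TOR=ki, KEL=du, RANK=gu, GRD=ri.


cell TOR=ri, KEL=du, RANK=gu, GRD=ib:
underlying: kd-opip-u-no-p
1. o -> e, u -> i / F C0 _: fires at position(s) 7: kdopipinop
2. p -> b, s -> z, t -> d / _ Z: no change
3. 0 -> e / C _ C: inserts after position(s) 1: kedopipinop
4. p -> b, s -> z, t -> d / V _ V: fires at position(s) 5, 7: kedobibinop
surface: kedobibinop

cell TOR=fe, KEL=du, RANK=zo, GRD=gu:
underlying: bvi-opip-va-of-p
1. o -> e, u -> i / F C0 _: fires at position(s) 4: bviepipvaofp
2. p -> b, s -> z, t -> d / _ Z: fires at position(s) 7: bviepibvaofp
3. 0 -> e / C _ C: inserts after position(s) 1, 7, 11: beviepibevaofep
4. p -> b, s -> z, t -> d / V _ V: fires at position(s) 6: beviebibevaofep
surface: beviebibevaofep

cell TOR=ri, KEL=mi, RANK=pa, GRD=ri:
underlying: uk-opip-u-i-tep
1. o -> e, u -> i / F C0 _: fires at position(s) 7: ukopipiitep
2. p -> b, s -> z, t -> d / _ Z: no change
3. 0 -> e / C _ C: no change
4. p -> b, s -> z, t -> d / V _ V: fires at position(s) 4, 6, 9: ukobibiidep
surface: ukobibiidep

cell TOR=ki, KEL=du, RANK=zo, GRD=vo:
underlying: z-opip-a-of-p
1. o -> e, u -> i / F C0 _: no change
2. p -> b, s -> z, t -> d / _ Z: no change
3. 0 -> e / C _ C: inserts after position(s) 8: zopipaofep
4. p -> b, s -> z, t -> d / V _ V: fires at position(s) 3, 5: zobibaofep
surface: zobibaofep

cell TOR=ki, KEL=du, RANK=gu, GRD=ri:
underlying: uk-opip-a-no-p
1. o -> e, u -> i / F C0 _: no change
2. p -> b, s -> z, t -> d / _ Z: no change
3. 0 -> e / C _ C: no change
4. p -> b, s -> z, t -> d / V _ V: fires at position(s) 4, 6: ukobibanop
surface: ukobibanop


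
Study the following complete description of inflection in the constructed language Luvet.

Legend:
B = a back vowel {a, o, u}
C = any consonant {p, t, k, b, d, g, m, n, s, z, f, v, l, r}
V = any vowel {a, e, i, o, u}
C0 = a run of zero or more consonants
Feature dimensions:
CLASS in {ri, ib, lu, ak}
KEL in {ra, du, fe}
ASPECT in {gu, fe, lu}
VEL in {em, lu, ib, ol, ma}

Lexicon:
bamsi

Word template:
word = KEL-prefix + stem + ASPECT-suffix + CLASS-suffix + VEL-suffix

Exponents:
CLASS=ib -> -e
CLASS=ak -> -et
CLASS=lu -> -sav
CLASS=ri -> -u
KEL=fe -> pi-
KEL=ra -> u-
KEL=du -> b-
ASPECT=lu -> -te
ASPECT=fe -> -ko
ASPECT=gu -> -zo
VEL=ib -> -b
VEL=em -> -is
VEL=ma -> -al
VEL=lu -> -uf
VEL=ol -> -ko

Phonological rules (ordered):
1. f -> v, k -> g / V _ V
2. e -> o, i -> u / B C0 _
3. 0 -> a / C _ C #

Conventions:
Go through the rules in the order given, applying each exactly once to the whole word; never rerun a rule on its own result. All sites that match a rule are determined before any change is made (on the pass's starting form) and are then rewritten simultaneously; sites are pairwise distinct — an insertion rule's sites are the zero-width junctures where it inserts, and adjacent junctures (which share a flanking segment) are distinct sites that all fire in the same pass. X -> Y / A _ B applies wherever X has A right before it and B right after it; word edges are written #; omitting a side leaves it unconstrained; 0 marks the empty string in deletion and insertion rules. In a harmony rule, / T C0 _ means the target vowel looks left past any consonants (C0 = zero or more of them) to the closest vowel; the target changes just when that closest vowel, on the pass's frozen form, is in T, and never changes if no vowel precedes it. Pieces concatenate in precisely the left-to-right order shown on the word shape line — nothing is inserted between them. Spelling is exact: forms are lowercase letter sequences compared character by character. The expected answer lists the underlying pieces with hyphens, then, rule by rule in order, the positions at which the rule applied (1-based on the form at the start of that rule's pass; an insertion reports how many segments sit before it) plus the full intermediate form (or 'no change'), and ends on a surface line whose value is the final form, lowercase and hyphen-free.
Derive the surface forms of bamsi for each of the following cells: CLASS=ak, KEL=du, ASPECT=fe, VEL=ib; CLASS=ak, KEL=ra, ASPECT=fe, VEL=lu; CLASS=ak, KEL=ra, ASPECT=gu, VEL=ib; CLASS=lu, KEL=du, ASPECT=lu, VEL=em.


cell CLASS=ak, KEL=du, ASPECT=fe, VEL=ib:
underlying: b-bamsi-ko-et-b
1. f -> v, k -> g / V _ V: fires at position(s) 7: bbamsigoetb
2. e -> o, i -> u / B C0 _: fires at position(s) 6, 9: bbamsugootb
3. 0 -> a / C _ C #: inserts after position(s) 10: bbamsugootab
surface: bbamsugootab

cell CLASS=ak, KEL=ra, ASPECT=fe, VEL=lu:
underlying: u-bamsi-ko-et-uf
1. f -> v, k -> g / V _ V: fires at position(s) 7: ubamsigoetuf
2. e -> o, i -> u / B C0 _: fires at position(s) 6, 9: ubamsugootuf
3. 0 -> a / C _ C #: no change
surface: ubamsugootuf

cell CLASS=ak, KEL=ra, ASPECT=gu, VEL=ib:
underlying: u-bamsi-zo-et-b
1. f -> v, k -> g / V _ V: no change
2. e -> o, i -> u / B C0 _: fires at position(s) 6, 9: ubamsuzootb
3. 0 -> a / C _ C #: inserts after position(s) 10: ubamsuzootab
surface: ubamsuzootab

cell CLASS=lu, KEL=du, ASPECT=lu, VEL=em:
underlying: b-bamsi-te-sav-is
1. f -> v, k -> g / V _ V: no change
2. e -> o, i -> u / B C0 _: fires at position(s) 6, 12: bbamsutesavus
3. 0 -> a / C _ C #: no change
surface: bbamsutesavus


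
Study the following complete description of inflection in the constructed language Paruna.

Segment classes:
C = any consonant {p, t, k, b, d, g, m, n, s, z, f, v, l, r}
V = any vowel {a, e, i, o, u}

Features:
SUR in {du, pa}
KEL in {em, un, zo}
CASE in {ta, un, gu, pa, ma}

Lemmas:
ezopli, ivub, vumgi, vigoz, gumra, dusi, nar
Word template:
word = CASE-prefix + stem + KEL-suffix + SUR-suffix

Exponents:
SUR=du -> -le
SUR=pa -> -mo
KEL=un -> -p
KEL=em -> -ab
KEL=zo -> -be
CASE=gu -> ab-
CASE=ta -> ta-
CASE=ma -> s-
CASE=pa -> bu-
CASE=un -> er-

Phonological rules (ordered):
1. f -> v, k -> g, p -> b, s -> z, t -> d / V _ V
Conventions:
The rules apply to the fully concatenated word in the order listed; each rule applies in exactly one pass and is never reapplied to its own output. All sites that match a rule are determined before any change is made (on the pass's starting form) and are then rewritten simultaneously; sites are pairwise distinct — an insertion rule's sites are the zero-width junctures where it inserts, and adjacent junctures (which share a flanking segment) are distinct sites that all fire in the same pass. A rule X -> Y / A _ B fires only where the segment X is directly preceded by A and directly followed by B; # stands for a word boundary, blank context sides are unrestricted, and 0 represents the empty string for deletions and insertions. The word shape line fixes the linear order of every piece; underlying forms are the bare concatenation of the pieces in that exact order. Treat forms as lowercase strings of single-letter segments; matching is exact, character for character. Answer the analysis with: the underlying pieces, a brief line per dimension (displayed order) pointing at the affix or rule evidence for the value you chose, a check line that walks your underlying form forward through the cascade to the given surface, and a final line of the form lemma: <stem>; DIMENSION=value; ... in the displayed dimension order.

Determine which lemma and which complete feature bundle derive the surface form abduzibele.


underlying: ab-dusi-be-le
SUR=du - signalled by the affix -le
KEL=zo - signalled by the affix -be
CASE=gu - signalled by the affix ab-
check: abdusibele -> abduzibele
lemma: dusi; SUR=du; KEL=zo; CASE=gu


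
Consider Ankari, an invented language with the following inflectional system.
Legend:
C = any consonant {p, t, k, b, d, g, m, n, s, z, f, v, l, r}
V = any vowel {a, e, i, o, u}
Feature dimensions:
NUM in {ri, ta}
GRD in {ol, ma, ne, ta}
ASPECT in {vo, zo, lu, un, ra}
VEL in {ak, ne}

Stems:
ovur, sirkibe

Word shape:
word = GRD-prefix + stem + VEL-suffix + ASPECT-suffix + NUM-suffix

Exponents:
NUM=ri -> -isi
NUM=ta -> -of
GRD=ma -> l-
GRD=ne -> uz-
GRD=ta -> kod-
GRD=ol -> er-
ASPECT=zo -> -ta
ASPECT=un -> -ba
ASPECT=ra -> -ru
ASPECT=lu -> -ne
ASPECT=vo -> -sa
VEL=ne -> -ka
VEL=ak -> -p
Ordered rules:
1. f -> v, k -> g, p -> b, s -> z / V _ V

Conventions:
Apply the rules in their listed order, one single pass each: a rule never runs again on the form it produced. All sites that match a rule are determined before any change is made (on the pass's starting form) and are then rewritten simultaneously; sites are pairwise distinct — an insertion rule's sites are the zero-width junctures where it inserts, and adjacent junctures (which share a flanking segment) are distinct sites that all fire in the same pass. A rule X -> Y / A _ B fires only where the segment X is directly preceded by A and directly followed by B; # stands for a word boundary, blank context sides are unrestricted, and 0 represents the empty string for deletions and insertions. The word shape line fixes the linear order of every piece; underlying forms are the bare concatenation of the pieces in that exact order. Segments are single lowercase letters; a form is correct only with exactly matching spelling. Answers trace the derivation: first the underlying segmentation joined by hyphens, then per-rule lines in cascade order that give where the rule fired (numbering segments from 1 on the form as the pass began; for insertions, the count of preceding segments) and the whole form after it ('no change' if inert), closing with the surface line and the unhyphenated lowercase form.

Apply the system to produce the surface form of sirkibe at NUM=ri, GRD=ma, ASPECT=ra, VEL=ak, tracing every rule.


underlying: l-sirkibe-p-ru-isi
1. f -> v, k -> g, p -> b, s -> z / V _ V: fires at position(s) 13: lsirkibepruizi
surface: lsirkibepruizi


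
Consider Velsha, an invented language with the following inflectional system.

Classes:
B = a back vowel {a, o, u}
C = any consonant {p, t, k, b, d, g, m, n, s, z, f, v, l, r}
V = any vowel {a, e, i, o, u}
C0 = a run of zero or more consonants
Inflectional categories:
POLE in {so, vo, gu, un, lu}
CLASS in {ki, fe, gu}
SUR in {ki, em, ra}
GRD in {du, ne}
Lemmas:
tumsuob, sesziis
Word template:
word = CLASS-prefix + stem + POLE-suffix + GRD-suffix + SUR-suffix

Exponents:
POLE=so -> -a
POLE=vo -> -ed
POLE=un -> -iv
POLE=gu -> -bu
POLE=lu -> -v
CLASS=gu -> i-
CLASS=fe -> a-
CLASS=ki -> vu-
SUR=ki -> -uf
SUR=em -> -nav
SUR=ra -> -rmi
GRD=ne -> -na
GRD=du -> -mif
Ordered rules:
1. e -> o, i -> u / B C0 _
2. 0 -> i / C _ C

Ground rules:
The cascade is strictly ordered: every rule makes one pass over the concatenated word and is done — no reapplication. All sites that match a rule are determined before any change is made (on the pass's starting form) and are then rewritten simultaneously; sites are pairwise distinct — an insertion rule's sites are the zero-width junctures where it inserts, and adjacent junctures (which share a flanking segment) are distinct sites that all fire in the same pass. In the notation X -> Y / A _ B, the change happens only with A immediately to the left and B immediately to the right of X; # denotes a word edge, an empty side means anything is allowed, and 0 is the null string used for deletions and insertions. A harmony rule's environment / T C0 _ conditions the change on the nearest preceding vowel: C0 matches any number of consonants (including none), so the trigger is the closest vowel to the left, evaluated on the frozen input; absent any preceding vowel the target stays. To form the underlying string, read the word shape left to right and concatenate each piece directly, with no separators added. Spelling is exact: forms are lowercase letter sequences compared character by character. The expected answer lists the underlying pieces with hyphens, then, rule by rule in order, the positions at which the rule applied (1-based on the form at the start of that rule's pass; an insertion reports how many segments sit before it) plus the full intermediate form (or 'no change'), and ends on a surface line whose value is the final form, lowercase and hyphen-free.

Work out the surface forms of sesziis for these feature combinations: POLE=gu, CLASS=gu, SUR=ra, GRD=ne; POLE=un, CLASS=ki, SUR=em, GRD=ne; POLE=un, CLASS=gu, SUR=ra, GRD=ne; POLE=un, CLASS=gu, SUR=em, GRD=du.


cell POLE=gu, CLASS=gu, SUR=ra, GRD=ne:
underlying: i-sesziis-bu-na-rmi
1. e -> o, i -> u / B C0 _: fires at position(s) 15: isesziisbunarmu
2. 0 -> i / C _ C: inserts after position(s) 4, 8, 13: isesiziisibunarimu
surface: isesiziisibunarimu

cell POLE=un, CLASS=ki, SUR=em, GRD=ne:
underlying: vu-sesziis-iv-na-nav
1. e -> o, i -> u / B C0 _: fires at position(s) 4: vusosziisivnanav
2. 0 -> i / C _ C: inserts after position(s) 5, 11: vusosiziisivinanav
surface: vusosiziisivinanav

cell POLE=un, CLASS=gu, SUR=ra, GRD=ne:
underlying: i-sesziis-iv-na-rmi
1. e -> o, i -> u / B C0 _: fires at position(s) 15: isesziisivnarmu
2. 0 -> i / C _ C: inserts after position(s) 4, 10, 13: isesiziisivinarimu
surface: isesiziisivinarimu

cell POLE=un, CLASS=gu, SUR=em, GRD=du:
underlying: i-sesziis-iv-mif-nav
1. e -> o, i -> u / B C0 _: no change
2. 0 -> i / C _ C: inserts after position(s) 4, 10, 13: isesiziisivimifinav
surface: isesiziisivimifinav


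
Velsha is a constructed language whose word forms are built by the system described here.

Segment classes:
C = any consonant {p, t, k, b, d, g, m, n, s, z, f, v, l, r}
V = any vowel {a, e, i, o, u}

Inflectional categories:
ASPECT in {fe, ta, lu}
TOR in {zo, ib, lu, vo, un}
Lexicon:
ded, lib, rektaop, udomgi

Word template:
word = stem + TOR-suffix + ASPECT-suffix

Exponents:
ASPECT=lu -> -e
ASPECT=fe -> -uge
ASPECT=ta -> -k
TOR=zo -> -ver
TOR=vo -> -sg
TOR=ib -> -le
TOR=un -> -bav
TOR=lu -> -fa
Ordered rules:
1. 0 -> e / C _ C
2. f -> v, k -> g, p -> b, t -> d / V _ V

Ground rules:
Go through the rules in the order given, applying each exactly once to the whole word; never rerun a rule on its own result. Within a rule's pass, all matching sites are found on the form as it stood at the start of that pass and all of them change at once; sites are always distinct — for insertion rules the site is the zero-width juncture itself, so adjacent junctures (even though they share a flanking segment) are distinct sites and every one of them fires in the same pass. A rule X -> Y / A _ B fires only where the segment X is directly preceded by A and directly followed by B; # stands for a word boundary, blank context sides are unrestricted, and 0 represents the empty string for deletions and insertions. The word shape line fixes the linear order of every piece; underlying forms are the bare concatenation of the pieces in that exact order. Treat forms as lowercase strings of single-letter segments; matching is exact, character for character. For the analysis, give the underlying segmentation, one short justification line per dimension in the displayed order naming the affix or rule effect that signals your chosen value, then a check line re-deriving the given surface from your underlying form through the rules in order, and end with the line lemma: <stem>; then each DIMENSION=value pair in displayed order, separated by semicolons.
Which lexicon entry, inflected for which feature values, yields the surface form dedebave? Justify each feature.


underlying: ded-bav-e
ASPECT=lu - signalled by the affix -e
TOR=un - signalled by the affix -bav
check: dedbave -> dedebave -> dedebave
lemma: ded; ASPECT=lu; TOR=un


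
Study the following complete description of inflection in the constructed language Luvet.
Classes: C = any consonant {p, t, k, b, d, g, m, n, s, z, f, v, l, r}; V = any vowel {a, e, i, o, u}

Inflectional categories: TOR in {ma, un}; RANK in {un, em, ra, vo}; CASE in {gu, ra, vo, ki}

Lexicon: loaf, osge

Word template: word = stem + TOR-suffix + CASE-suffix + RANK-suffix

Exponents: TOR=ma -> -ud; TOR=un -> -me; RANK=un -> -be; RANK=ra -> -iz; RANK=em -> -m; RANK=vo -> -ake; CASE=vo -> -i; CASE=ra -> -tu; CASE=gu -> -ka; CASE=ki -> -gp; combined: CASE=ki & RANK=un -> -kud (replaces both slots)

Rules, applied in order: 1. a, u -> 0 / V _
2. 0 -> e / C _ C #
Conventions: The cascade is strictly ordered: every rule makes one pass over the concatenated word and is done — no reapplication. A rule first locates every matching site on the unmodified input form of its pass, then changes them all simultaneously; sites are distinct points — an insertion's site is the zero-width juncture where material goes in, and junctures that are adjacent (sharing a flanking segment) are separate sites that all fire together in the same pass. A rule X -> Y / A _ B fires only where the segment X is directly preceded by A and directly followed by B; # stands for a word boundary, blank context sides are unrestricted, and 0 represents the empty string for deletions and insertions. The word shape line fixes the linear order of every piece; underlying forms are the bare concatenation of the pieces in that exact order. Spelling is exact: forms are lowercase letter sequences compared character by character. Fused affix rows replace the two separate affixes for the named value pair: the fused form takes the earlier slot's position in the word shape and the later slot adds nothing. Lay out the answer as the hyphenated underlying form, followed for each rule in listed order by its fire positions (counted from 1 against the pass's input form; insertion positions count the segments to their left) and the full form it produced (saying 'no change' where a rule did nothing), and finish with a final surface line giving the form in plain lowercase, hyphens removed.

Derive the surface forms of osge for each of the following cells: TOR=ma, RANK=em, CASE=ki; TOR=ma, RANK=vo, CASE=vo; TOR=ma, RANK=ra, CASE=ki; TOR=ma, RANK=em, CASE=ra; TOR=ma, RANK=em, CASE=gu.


cell TOR=ma, RANK=em, CASE=ki:
underlying: osge-ud-gp-m
1. a, u -> 0 / V _: fires at position(s) 5: osgedgpm
2. 0 -> e / C _ C #: inserts after position(s) 7: osgedgpem
surface: osgedgpem

cell TOR=ma, RANK=vo, CASE=vo:
underlying: osge-ud-i-ake
1. a, u -> 0 / V _: fires at position(s) 5, 8: osgedike
2. 0 -> e / C _ C #: no change
surface: osgedike

cell TOR=ma, RANK=ra, CASE=ki:
underlying: osge-ud-gp-iz
1. a, u -> 0 / V _: fires at position(s) 5: osgedgpiz
2. 0 -> e / C _ C #: no change
surface: osgedgpiz

cell TOR=ma, RANK=em, CASE=ra:
underlying: osge-ud-tu-m
1. a, u -> 0 / V _: fires at position(s) 5: osgedtum
2. 0 -> e / C _ C #: no change
surface: osgedtum

cell TOR=ma, RANK=em, CASE=gu:
underlying: osge-ud-ka-m
1. a, u -> 0 / V _: fires at position(s) 5: osgedkam
2. 0 -> e / C _ C #: no change
surface: osgedkam


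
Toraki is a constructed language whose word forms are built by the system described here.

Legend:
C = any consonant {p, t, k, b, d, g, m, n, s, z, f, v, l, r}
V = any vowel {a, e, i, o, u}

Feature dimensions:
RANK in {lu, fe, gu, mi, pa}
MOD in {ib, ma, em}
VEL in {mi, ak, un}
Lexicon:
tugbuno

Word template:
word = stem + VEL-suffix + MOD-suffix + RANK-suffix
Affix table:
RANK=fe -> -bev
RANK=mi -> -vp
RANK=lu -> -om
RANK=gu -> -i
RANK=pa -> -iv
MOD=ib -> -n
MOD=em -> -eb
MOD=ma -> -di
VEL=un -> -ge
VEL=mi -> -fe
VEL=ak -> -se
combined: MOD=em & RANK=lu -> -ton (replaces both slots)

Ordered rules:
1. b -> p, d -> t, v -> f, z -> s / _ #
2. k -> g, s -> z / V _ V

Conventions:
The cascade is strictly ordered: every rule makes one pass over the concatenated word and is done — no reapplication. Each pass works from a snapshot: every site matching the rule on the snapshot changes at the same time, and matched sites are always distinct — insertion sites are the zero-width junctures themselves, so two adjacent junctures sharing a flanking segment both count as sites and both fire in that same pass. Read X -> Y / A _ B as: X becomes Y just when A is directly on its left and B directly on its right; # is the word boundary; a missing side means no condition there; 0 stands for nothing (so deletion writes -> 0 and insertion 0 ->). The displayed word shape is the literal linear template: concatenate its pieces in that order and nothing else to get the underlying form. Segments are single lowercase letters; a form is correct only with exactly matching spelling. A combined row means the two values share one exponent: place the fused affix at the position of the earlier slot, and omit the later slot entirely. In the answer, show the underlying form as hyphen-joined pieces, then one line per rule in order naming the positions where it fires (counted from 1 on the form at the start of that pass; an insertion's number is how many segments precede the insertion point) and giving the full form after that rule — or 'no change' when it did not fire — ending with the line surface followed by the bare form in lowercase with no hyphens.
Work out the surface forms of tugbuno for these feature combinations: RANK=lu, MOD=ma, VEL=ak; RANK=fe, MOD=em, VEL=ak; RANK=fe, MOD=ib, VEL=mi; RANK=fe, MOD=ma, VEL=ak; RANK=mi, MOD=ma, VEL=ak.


cell RANK=lu, MOD=ma, VEL=ak:
underlying: tugbuno-se-di-om
1. b -> p, d -> t, v -> f, z -> s / _ #: no change
2. k -> g, s -> z / V _ V: fires at position(s) 8: tugbunozediom
surface: tugbunozediom

cell RANK=fe, MOD=em, VEL=ak:
underlying: tugbuno-se-eb-bev
1. b -> p, d -> t, v -> f, z -> s / _ #: fires at position(s) 14: tugbunoseebbef
2. k -> g, s -> z / V _ V: fires at position(s) 8: tugbunozeebbef
surface: tugbunozeebbef

cell RANK=fe, MOD=ib, VEL=mi:
underlying: tugbuno-fe-n-bev
1. b -> p, d -> t, v -> f, z -> s / _ #: fires at position(s) 13: tugbunofenbef
2. k -> g, s -> z / V _ V: no change
surface: tugbunofenbef

cell RANK=fe, MOD=ma, VEL=ak:
underlying: tugbuno-se-di-bev
1. b -> p, d -> t, v -> f, z -> s / _ #: fires at position(s) 14: tugbunosedibef
2. k -> g, s -> z / V _ V: fires at position(s) 8: tugbunozedibef
surface: tugbunozedibef

cell RANK=mi, MOD=ma, VEL=ak:
underlying: tugbuno-se-di-vp
1. b -> p, d -> t, v -> f, z -> s / _ #: no change
2. k -> g, s -> z / V _ V: fires at position(s) 8: tugbunozedivp
surface: tugbunozedivp


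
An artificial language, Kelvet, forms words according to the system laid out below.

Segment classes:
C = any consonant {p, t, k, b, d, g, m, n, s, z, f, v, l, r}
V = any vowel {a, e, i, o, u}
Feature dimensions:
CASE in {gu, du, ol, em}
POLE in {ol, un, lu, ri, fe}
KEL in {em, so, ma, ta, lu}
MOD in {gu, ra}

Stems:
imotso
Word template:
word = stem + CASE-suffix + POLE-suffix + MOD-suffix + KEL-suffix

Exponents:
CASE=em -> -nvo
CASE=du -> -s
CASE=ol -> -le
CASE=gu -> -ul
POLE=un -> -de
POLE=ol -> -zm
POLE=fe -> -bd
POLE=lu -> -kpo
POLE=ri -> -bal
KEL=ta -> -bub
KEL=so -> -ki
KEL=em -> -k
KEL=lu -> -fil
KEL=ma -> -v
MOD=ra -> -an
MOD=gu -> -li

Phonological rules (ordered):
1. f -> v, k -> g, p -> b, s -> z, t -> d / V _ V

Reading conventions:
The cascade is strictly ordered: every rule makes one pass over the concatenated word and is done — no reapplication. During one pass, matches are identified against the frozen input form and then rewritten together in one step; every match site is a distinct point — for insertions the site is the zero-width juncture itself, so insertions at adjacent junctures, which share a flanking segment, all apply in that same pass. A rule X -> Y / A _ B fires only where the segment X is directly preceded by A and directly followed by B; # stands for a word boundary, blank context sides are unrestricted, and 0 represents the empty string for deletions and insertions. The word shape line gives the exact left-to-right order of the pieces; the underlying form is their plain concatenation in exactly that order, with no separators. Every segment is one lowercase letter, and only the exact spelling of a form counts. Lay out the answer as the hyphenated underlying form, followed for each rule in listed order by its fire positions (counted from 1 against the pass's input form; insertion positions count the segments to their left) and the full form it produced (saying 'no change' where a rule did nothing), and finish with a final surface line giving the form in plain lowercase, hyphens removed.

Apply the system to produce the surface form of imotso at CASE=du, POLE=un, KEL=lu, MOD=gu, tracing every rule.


underlying: imotso-s-de-li-fil
1. f -> v, k -> g, p -> b, s -> z, t -> d / V _ V: fires at position(s) 12: imotsosdelivil
surface: imotsosdelivil
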